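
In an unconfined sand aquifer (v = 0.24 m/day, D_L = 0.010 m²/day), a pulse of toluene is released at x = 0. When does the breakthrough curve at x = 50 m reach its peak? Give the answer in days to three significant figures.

For the 1D instantaneous-source solution, setting ∂C/∂t = 0 at fixed x gives v²t² + 2Dt − x² = 0, so t = (√(D² + v²x²) − D)/v².
√(D² + v²x²) = √(0.010² + 0.24² × 50²) = 12.00; v² = 0.0576.
t = (12.00 − 0.010)/0.0576 = 208 days (vs. the pure-advection estimate x/v = 208 d).

208 days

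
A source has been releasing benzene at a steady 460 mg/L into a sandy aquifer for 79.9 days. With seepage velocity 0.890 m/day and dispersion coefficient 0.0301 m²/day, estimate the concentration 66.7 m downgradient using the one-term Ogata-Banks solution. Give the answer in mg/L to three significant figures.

450 mg/L

For a continuous step input, C/C₀ ≈ ½·erfc((x−vt)/(2√(Dt))).
vt = 0.890 × 79.9 = 71.111 m and 2√(Dt) = 2√(0.0301 × 79.9) = 3.102 m.
Argument (x−vt)/(2√(Dt)) = (66.7 − 71.111)/3.102 = -1.422; ½·erfc(-1.422) = 0.9778.
C = 460 × 0.9778 = 450 mg/L.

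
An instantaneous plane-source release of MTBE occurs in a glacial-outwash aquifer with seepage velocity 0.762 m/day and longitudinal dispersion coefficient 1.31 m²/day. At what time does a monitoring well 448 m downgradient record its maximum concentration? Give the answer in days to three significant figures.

For the 1D instantaneous-source solution, setting ∂C/∂t = 0 at fixed x gives v²t² + 2Dt − x² = 0, so t = (√(D² + v²x²) − D)/v².
√(D² + v²x²) = √(1.31² + 0.762² × 448²) = 341.4; v² = 0.580644.
t = (341.4 − 1.31)/0.580644 = 586 days (vs. the pure-advection estimate x/v = 588 d).

586 days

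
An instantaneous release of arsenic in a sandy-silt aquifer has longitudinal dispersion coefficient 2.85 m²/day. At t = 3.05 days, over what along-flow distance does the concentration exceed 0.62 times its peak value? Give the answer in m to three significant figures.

8.15 m

The plume is Gaussian with σ = √(2Dt) = √(2 × 2.85 × 3.05) = 4.170 m.
C/C_peak = exp(−Δx²/(2σ²)) = 0.62 ⇒ Δx = σ·√(−2 ln 0.62) = 4.170 × 0.9778 = 4.077 m.
Width = 2Δx = 8.15 m.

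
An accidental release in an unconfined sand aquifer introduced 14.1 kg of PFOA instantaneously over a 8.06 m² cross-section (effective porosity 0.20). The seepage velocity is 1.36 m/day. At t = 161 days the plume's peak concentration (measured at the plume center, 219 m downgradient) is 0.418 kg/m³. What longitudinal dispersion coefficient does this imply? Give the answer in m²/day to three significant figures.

0.216 m²/day

At the plume center C_max = M/(n_e·A·√(4πDt)), so D = M²/(4πt·(n_e·A·C_max)²).
n_e·A·C_max = 0.20 × 8.06 × 0.418 = 0.6738 kg/m.
D = 14.1²/(4π × 161 × 0.6738²) = 0.216 m²/day.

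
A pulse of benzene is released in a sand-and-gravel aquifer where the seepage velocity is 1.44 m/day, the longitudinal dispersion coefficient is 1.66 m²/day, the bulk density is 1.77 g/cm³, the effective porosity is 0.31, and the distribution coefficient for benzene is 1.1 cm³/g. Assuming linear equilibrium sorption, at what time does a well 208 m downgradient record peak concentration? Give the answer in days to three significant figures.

Retardation factor R = 1 + ρ_b·K_d/n = 1 + 1.77 × 1.1/0.31 = 7.281.
Sorption retards both mechanisms: v_R = v/R = 0.1978 m/day, D_R = D/R = 0.2280 m²/day.
Peak time from v_R²t² + 2D_R t − x² = 0: t = (√(D_R² + v_R²x²) − D_R)/v_R².
√(D_R² + v_R²x²) = √(0.2280² + 0.1978² × 208²) = 41.14; v_R² = 0.03912.
t = (41.14 − 0.2280)/0.03912 = 1050 days.

1050 days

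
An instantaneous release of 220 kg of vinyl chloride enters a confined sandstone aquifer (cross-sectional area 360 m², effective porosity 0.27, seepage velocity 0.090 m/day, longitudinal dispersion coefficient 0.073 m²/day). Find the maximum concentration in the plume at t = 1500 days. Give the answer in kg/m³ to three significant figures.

The peak of an instantaneous 1D plume sits at x = vt; there the Gaussian factor is 1 and C_max = M/(n_e·A·√(4πDt)), where n_e·A is the pore area the mass is dissolved in.
√(4πDt) = √(4π × 0.073 × 1500) = 37.09 m, so C_max = 220/(0.27 × 360 × 37.09) = 0.0610 kg/m³.

0.0610 kg/m³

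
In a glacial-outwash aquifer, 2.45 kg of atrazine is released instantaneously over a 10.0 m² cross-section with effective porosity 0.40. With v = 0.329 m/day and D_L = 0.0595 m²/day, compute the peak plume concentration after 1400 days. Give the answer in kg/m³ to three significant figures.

The peak of an instantaneous 1D plume sits at x = vt; there the Gaussian factor is 1 and C_max = M/(n_e·A·√(4πDt)), where n_e·A is the pore area the mass is dissolved in.
√(4πDt) = √(4π × 0.0595 × 1400) = 32.35 m, so C_max = 2.45/(0.40 × 10.0 × 32.35) = 0.0189 kg/m³.

0.0189 kg/m³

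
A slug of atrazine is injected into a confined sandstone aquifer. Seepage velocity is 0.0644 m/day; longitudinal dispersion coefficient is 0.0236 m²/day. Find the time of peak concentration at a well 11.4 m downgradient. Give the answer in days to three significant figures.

For the 1D instantaneous-source solution, setting ∂C/∂t = 0 at fixed x gives v²t² + 2Dt − x² = 0, so t = (√(D² + v²x²) − D)/v².
√(D² + v²x²) = √(0.0236² + 0.0644² × 11.4²) = 0.7345; v² = 0.00414736.
t = (0.7345 − 0.0236)/0.00414736 = 171 days (vs. the pure-advection estimate x/v = 177 d).

171 days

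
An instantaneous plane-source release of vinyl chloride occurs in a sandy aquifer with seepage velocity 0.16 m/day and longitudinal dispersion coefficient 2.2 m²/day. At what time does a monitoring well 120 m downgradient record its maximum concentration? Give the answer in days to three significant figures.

669 days

For the 1D instantaneous-source solution, setting ∂C/∂t = 0 at fixed x gives v²t² + 2Dt − x² = 0, so t = (√(D² + v²x²) − D)/v².
√(D² + v²x²) = √(2.2² + 0.16² × 120²) = 19.33; v² = 0.0256.
t = (19.33 − 2.2)/0.0256 = 669 days (vs. the pure-advection estimate x/v = 750 d).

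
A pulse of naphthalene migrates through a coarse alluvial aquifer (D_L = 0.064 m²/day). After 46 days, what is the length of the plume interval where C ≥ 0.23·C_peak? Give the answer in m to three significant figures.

8.32 m

The plume is Gaussian with σ = √(2Dt) = √(2 × 0.064 × 46) = 2.427 m.
C/C_peak = exp(−Δx²/(2σ²)) = 0.23 ⇒ Δx = σ·√(−2 ln 0.23) = 2.427 × 1.714 = 4.160 m.
Width = 2Δx = 8.32 m.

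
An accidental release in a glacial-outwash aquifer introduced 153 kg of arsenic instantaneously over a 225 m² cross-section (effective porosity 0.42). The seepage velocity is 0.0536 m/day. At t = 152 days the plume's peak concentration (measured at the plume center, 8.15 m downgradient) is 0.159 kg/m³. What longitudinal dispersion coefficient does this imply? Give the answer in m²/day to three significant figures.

At the plume center C_max = M/(n_e·A·√(4πDt)), so D = M²/(4πt·(n_e·A·C_max)²).
n_e·A·C_max = 0.42 × 225 × 0.159 = 15.03 kg/m.
D = 153²/(4π × 152 × 15.03²) = 0.0543 m²/day.

0.0543 m²/day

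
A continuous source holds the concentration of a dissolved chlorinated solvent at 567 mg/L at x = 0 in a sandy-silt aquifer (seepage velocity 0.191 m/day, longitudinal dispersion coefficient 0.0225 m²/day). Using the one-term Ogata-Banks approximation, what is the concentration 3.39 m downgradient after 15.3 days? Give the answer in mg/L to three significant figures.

162 mg/L

For a continuous step input, C/C₀ ≈ ½·erfc((x−vt)/(2√(Dt))).
vt = 0.191 × 15.3 = 2.9223 m and 2√(Dt) = 2√(0.0225 × 15.3) = 1.173 m.
Argument (x−vt)/(2√(Dt)) = (3.39 − 2.9223)/1.173 = 0.3987; ½·erfc(0.3987) = 0.2864.
C = 567 × 0.2864 = 162 mg/L.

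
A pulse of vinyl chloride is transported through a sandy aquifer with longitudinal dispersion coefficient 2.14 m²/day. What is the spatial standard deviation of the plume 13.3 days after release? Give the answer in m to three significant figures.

7.54 m

Dispersive spreading gives a Gaussian with σ² = 2Dt; advection only shifts the center.
σ = √(2 × 2.14 × 13.3) = 7.54 m.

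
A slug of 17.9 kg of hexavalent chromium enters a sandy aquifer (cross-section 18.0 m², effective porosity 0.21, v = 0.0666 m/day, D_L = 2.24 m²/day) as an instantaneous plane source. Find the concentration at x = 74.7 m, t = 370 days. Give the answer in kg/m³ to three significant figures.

For an instantaneous plane source, C(x,t) = M/(n_e·A·√(4πDt)) · exp(−(x−vt)²/(4Dt)), with n_e·A the pore (flow) area.
Plume center vt = 0.0666 × 370 = 24.642 m, so the well at 74.7 m is 50.058 m downgradient of the peak.
√(4πDt) = 102.1 m, giving peak height M/(n_e·A·√(4πDt)) = 17.9/(0.21 × 18.0 × 102.1) = 0.04638 kg/m³.
(x−vt)²/(4Dt) = (50.058)²/(4 × 2.24 × 370) = 0.7559; exp(−0.7559) = 0.4696.
C = 0.04638 × 0.4696 = 0.0218 kg/m³.

0.0218 kg/m³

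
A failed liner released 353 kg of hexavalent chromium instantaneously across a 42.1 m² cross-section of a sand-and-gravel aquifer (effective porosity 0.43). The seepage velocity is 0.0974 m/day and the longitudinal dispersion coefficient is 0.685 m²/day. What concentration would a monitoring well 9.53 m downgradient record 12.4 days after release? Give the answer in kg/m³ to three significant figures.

For an instantaneous plane source, C(x,t) = M/(n_e·A·√(4πDt)) · exp(−(x−vt)²/(4Dt)), with n_e·A the pore (flow) area.
Plume center vt = 0.0974 × 12.4 = 1.20776 m, so the well at 9.53 m is 8.32224 m downgradient of the peak.
√(4πDt) = 10.33 m, giving peak height M/(n_e·A·√(4πDt)) = 353/(0.43 × 42.1 × 10.33) = 1.888 kg/m³.
(x−vt)²/(4Dt) = (8.32224)²/(4 × 0.685 × 12.4) = 2.038; exp(−2.038) = 0.1303.
C = 1.888 × 0.1303 = 0.246 kg/m³.

0.246 kg/m³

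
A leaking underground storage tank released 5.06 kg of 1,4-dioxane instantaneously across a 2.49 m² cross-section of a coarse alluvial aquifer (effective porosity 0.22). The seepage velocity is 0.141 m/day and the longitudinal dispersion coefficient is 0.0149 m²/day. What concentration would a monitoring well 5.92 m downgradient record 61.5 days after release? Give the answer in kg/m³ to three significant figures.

0.345 kg/m³

For an instantaneous plane source, C(x,t) = M/(n_e·A·√(4πDt)) · exp(−(x−vt)²/(4Dt)), with n_e·A the pore (flow) area.
Plume center vt = 0.141 × 61.5 = 8.6715 m, so the well at 5.92 m is 2.7515 m upgradient of the peak.
√(4πDt) = 3.393 m, giving peak height M/(n_e·A·√(4πDt)) = 5.06/(0.22 × 2.49 × 3.393) = 2.722 kg/m³.
(x−vt)²/(4Dt) = (-2.7515)²/(4 × 0.0149 × 61.5) = 2.065; exp(−2.065) = 0.1268.
C = 2.722 × 0.1268 = 0.345 kg/m³.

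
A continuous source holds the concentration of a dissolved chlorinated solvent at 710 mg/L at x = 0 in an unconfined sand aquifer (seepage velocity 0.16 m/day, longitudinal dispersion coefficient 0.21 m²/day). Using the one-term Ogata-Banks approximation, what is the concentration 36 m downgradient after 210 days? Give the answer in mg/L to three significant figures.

For a continuous step input, C/C₀ ≈ ½·erfc((x−vt)/(2√(Dt))).
vt = 0.16 × 210 = 33.6 m and 2√(Dt) = 2√(0.21 × 210) = 13.28 m.
Argument (x−vt)/(2√(Dt)) = (36 − 33.6)/13.28 = 0.1807; ½·erfc(0.1807) = 0.3991.
C = 710 × 0.3991 = 283 mg/L.

283 mg/L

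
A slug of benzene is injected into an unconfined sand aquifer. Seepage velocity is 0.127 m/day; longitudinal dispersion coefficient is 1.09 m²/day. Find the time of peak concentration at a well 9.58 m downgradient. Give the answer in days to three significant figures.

33.7 days

For the 1D instantaneous-source solution, setting ∂C/∂t = 0 at fixed x gives v²t² + 2Dt − x² = 0, so t = (√(D² + v²x²) − D)/v².
√(D² + v²x²) = √(1.09² + 0.127² × 9.58²) = 1.634; v² = 0.016129.
t = (1.634 − 1.09)/0.016129 = 33.7 days (vs. the pure-advection estimate x/v = 75.4 d).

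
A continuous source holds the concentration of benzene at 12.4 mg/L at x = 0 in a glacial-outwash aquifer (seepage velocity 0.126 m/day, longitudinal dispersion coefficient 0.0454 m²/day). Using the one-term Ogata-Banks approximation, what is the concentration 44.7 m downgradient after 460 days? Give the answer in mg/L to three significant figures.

12.2 mg/L

For a continuous step input, C/C₀ ≈ ½·erfc((x−vt)/(2√(Dt))).
vt = 0.126 × 460 = 57.96 m and 2√(Dt) = 2√(0.0454 × 460) = 9.140 m.
Argument (x−vt)/(2√(Dt)) = (44.7 − 57.96)/9.140 = -1.451; ½·erfc(-1.451) = 0.9799.
C = 12.4 × 0.9799 = 12.2 mg/L.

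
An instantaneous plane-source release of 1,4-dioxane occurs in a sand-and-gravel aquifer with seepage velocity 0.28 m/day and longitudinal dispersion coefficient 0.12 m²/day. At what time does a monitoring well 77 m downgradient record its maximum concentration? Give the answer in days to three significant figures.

273 days

For the 1D instantaneous-source solution, setting ∂C/∂t = 0 at fixed x gives v²t² + 2Dt − x² = 0, so t = (√(D² + v²x²) − D)/v².
√(D² + v²x²) = √(0.12² + 0.28² × 77²) = 21.56; v² = 0.0784.
t = (21.56 − 0.12)/0.0784 = 273 days (vs. the pure-advection estimate x/v = 275 d).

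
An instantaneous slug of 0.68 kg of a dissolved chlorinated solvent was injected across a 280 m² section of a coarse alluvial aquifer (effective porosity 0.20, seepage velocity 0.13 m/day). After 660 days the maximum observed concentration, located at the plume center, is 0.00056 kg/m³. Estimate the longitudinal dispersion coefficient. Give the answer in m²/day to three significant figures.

0.0567 m²/day

At the plume center C_max = M/(n_e·A·√(4πDt)), so D = M²/(4πt·(n_e·A·C_max)²).
n_e·A·C_max = 0.20 × 280 × 0.00056 = 0.03136 kg/m.
D = 0.68²/(4π × 660 × 0.03136²) = 0.0567 m²/day.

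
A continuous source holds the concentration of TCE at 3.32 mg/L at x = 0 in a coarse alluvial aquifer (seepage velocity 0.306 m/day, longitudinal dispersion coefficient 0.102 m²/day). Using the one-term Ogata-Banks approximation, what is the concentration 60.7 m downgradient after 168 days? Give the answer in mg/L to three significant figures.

For a continuous step input, C/C₀ ≈ ½·erfc((x−vt)/(2√(Dt))).
vt = 0.306 × 168 = 51.408 m and 2√(Dt) = 2√(0.102 × 168) = 8.279 m.
Argument (x−vt)/(2√(Dt)) = (60.7 − 51.408)/8.279 = 1.122; ½·erfc(1.122) = 0.05628.
C = 3.32 × 0.05628 = 0.187 mg/L.

0.187 mg/L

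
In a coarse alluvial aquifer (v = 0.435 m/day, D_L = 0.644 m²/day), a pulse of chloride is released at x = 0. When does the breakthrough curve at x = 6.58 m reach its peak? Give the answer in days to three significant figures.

For the 1D instantaneous-source solution, setting ∂C/∂t = 0 at fixed x gives v²t² + 2Dt − x² = 0, so t = (√(D² + v²x²) − D)/v².
√(D² + v²x²) = √(0.644² + 0.435² × 6.58²) = 2.934; v² = 0.189225.
t = (2.934 − 0.644)/0.189225 = 12.1 days (vs. the pure-advection estimate x/v = 15.1 d).

12.1 days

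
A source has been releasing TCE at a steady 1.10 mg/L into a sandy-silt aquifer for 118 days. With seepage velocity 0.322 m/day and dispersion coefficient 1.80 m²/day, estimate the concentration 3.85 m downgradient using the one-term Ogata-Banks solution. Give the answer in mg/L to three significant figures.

1.05 mg/L

For a continuous step input, C/C₀ ≈ ½·erfc((x−vt)/(2√(Dt))).
vt = 0.322 × 118 = 37.996 m and 2√(Dt) = 2√(1.80 × 118) = 29.15 m.
Argument (x−vt)/(2√(Dt)) = (3.85 − 37.996)/29.15 = -1.171; ½·erfc(-1.171) = 0.9511.
C = 1.10 × 0.9511 = 1.05 mg/L.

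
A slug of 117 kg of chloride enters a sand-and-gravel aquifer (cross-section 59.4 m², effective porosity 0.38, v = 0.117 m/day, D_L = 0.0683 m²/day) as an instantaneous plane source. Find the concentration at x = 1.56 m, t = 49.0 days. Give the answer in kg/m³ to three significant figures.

For an instantaneous plane source, C(x,t) = M/(n_e·A·√(4πDt)) · exp(−(x−vt)²/(4Dt)), with n_e·A the pore (flow) area.
Plume center vt = 0.117 × 49.0 = 5.733 m, so the well at 1.56 m is 4.173 m upgradient of the peak.
√(4πDt) = 6.485 m, giving peak height M/(n_e·A·√(4πDt)) = 117/(0.38 × 59.4 × 6.485) = 0.7993 kg/m³.
(x−vt)²/(4Dt) = (-4.173)²/(4 × 0.0683 × 49.0) = 1.301; exp(−1.301) = 0.2723.
C = 0.7993 × 0.2723 = 0.218 kg/m³.

0.218 kg/m³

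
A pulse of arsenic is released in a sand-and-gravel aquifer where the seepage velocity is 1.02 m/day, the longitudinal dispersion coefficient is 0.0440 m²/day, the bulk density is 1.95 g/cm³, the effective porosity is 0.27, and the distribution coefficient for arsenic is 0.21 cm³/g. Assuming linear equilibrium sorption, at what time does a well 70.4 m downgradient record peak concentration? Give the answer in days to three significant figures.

Retardation factor R = 1 + ρ_b·K_d/n = 1 + 1.95 × 0.21/0.27 = 2.517.
Sorption retards both mechanisms: v_R = v/R = 0.4052 m/day, D_R = D/R = 0.01748 m²/day.
Peak time from v_R²t² + 2D_R t − x² = 0: t = (√(D_R² + v_R²x²) − D_R)/v_R².
√(D_R² + v_R²x²) = √(0.01748² + 0.4052² × 70.4²) = 28.53; v_R² = 0.1642.
t = (28.53 − 0.01748)/0.1642 = 174 days.

174 days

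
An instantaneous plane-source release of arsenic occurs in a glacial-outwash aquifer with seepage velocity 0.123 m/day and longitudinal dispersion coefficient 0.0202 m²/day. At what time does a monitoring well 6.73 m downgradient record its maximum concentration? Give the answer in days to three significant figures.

53.4 days

For the 1D instantaneous-source solution, setting ∂C/∂t = 0 at fixed x gives v²t² + 2Dt − x² = 0, so t = (√(D² + v²x²) − D)/v².
√(D² + v²x²) = √(0.0202² + 0.123² × 6.73²) = 0.8280; v² = 0.015129.
t = (0.8280 − 0.0202)/0.015129 = 53.4 days (vs. the pure-advection estimate x/v = 54.7 d).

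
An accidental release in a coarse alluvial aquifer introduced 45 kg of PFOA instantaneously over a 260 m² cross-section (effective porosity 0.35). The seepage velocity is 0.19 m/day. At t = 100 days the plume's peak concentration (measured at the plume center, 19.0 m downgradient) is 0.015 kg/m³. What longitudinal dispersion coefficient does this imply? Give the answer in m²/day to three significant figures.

0.865 m²/day

At the plume center C_max = M/(n_e·A·√(4πDt)), so D = M²/(4πt·(n_e·A·C_max)²).
n_e·A·C_max = 0.35 × 260 × 0.015 = 1.365 kg/m.
D = 45²/(4π × 100 × 1.365²) = 0.865 m²/day.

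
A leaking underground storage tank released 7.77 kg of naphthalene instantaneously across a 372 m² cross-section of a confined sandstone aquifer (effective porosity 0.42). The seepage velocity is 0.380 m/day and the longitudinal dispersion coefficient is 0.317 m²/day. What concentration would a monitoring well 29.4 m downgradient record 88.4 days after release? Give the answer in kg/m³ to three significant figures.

For an instantaneous plane source, C(x,t) = M/(n_e·A·√(4πDt)) · exp(−(x−vt)²/(4Dt)), with n_e·A the pore (flow) area.
Plume center vt = 0.380 × 88.4 = 33.592 m, so the well at 29.4 m is 4.192 m upgradient of the peak.
√(4πDt) = 18.77 m, giving peak height M/(n_e·A·√(4πDt)) = 7.77/(0.42 × 372 × 18.77) = 0.002650 kg/m³.
(x−vt)²/(4Dt) = (-4.192)²/(4 × 0.317 × 88.4) = 0.1568; exp(−0.1568) = 0.8549.
C = 0.002650 × 0.8549 = 0.00227 kg/m³.

0.00227 kg/m³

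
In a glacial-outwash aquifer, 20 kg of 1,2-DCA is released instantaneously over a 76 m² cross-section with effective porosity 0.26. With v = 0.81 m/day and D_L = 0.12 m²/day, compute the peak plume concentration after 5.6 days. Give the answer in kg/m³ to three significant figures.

The peak of an instantaneous 1D plume sits at x = vt; there the Gaussian factor is 1 and C_max = M/(n_e·A·√(4πDt)), where n_e·A is the pore area the mass is dissolved in.
√(4πDt) = √(4π × 0.12 × 5.6) = 2.906 m, so C_max = 20/(0.26 × 76 × 2.906) = 0.348 kg/m³.

0.348 kg/m³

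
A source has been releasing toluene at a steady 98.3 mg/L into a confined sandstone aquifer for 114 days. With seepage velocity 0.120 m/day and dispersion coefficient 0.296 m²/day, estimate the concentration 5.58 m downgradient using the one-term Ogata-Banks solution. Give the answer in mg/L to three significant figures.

82.4 mg/L

For a continuous step input, C/C₀ ≈ ½·erfc((x−vt)/(2√(Dt))).
vt = 0.120 × 114 = 13.68 m and 2√(Dt) = 2√(0.296 × 114) = 11.62 m.
Argument (x−vt)/(2√(Dt)) = (5.58 − 13.68)/11.62 = -0.6971; ½·erfc(-0.6971) = 0.8379.
C = 98.3 × 0.8379 = 82.4 mg/L.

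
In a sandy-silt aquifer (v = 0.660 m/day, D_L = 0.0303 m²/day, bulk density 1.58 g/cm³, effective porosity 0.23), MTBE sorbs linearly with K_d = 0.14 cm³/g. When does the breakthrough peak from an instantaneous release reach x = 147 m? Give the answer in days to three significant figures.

Retardation factor R = 1 + ρ_b·K_d/n = 1 + 1.58 × 0.14/0.23 = 1.962.
Sorption retards both mechanisms: v_R = v/R = 0.3364 m/day, D_R = D/R = 0.01544 m²/day.
Peak time from v_R²t² + 2D_R t − x² = 0: t = (√(D_R² + v_R²x²) − D_R)/v_R².
√(D_R² + v_R²x²) = √(0.01544² + 0.3364² × 147²) = 49.45; v_R² = 0.1132.
t = (49.45 − 0.01544)/0.1132 = 437 days.

437 days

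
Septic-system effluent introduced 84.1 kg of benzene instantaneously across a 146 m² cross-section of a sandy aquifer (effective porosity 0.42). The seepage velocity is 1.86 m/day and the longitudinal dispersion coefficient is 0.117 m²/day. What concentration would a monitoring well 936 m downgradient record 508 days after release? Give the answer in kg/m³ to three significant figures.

For an instantaneous plane source, C(x,t) = M/(n_e·A·√(4πDt)) · exp(−(x−vt)²/(4Dt)), with n_e·A the pore (flow) area.
Plume center vt = 1.86 × 508 = 944.88 m, so the well at 936 m is 8.88 m upgradient of the peak.
√(4πDt) = 27.33 m, giving peak height M/(n_e·A·√(4πDt)) = 84.1/(0.42 × 146 × 27.33) = 0.05018 kg/m³.
(x−vt)²/(4Dt) = (-8.88)²/(4 × 0.117 × 508) = 0.3317; exp(−0.3317) = 0.7177.
C = 0.05018 × 0.7177 = 0.0360 kg/m³.

0.0360 kg/m³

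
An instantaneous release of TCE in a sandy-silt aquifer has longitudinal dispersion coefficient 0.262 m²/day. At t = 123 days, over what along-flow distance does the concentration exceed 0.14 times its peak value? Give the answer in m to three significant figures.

31.8 m

The plume is Gaussian with σ = √(2Dt) = √(2 × 0.262 × 123) = 8.028 m.
C/C_peak = exp(−Δx²/(2σ²)) = 0.14 ⇒ Δx = σ·√(−2 ln 0.14) = 8.028 × 1.983 = 15.92 m.
Width = 2Δx = 31.8 m.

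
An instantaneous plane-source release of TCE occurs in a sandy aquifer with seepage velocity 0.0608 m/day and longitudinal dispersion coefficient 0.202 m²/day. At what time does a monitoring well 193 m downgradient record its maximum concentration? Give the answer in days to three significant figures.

3120 days

For the 1D instantaneous-source solution, setting ∂C/∂t = 0 at fixed x gives v²t² + 2Dt − x² = 0, so t = (√(D² + v²x²) − D)/v².
√(D² + v²x²) = √(0.202² + 0.0608² × 193²) = 11.74; v² = 0.00369664.
t = (11.74 − 0.202)/0.00369664 = 3120 days (vs. the pure-advection estimate x/v = 3170 d).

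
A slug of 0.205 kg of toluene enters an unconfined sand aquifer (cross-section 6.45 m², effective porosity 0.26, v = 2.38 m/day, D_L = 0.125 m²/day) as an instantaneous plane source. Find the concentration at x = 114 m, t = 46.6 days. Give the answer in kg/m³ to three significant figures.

0.00948 kg/m³

For an instantaneous plane source, C(x,t) = M/(n_e·A·√(4πDt)) · exp(−(x−vt)²/(4Dt)), with n_e·A the pore (flow) area.
Plume center vt = 2.38 × 46.6 = 110.908 m, so the well at 114 m is 3.092 m downgradient of the peak.
√(4πDt) = 8.556 m, giving peak height M/(n_e·A·√(4πDt)) = 0.205/(0.26 × 6.45 × 8.556) = 0.01429 kg/m³.
(x−vt)²/(4Dt) = (3.092)²/(4 × 0.125 × 46.6) = 0.4103; exp(−0.4103) = 0.6635.
C = 0.01429 × 0.6635 = 0.00948 kg/m³.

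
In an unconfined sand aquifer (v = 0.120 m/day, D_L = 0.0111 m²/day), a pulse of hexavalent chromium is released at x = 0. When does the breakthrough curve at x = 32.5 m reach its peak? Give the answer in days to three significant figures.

For the 1D instantaneous-source solution, setting ∂C/∂t = 0 at fixed x gives v²t² + 2Dt − x² = 0, so t = (√(D² + v²x²) − D)/v².
√(D² + v²x²) = √(0.0111² + 0.120² × 32.5²) = 3.900; v² = 0.0144.
t = (3.900 − 0.0111)/0.0144 = 270 days (vs. the pure-advection estimate x/v = 271 d).

270 days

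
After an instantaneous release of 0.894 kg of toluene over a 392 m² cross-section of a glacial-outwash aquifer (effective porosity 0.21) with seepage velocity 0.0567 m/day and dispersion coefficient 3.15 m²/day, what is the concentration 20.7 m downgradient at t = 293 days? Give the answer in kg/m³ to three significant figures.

0.000100 kg/m³

For an instantaneous plane source, C(x,t) = M/(n_e·A·√(4πDt)) · exp(−(x−vt)²/(4Dt)), with n_e·A the pore (flow) area.
Plume center vt = 0.0567 × 293 = 16.6131 m, so the well at 20.7 m is 4.0869 m downgradient of the peak.
√(4πDt) = 107.7 m, giving peak height M/(n_e·A·√(4πDt)) = 0.894/(0.21 × 392 × 107.7) = 0.0001008 kg/m³.
(x−vt)²/(4Dt) = (4.0869)²/(4 × 3.15 × 293) = 0.004524; exp(−0.004524) = 0.9955.
C = 0.0001008 × 0.9955 = 0.000100 kg/m³.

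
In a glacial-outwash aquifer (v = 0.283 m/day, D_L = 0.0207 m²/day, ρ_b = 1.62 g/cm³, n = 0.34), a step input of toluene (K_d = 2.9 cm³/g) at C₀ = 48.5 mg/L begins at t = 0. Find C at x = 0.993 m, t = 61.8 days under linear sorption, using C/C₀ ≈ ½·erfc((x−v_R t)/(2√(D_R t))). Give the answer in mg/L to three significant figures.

32.7 mg/L

Retardation factor R = 1 + ρ_b·K_d/n = 1 + 1.62 × 2.9/0.34 = 14.82.
Sorption retards both mechanisms: v_R = v/R = 0.01910 m/day, D_R = D/R = 0.001397 m²/day.
v_R·t = 0.01910 × 61.8 = 1.18038 m; 2√(D_R t) = 0.5877 m; argument = (0.993 − 1.18038)/0.5877 = -0.3188.
C = C₀ × ½·erfc(-0.3188) = 48.5 × 0.6740 = 32.7 mg/L.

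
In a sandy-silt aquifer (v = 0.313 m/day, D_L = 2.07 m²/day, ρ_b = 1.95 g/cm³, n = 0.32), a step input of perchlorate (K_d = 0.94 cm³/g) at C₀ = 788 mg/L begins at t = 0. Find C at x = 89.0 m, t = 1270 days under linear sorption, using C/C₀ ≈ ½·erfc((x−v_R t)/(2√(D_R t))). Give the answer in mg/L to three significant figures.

112 mg/L

Retardation factor R = 1 + ρ_b·K_d/n = 1 + 1.95 × 0.94/0.32 = 6.728.
Sorption retards both mechanisms: v_R = v/R = 0.04652 m/day, D_R = D/R = 0.3077 m²/day.
v_R·t = 0.04652 × 1270 = 59.0804 m; 2√(D_R t) = 39.54 m; argument = (89.0 − 59.0804)/39.54 = 0.7567.
C = C₀ × ½·erfc(0.7567) = 788 × 0.1423 = 112 mg/L.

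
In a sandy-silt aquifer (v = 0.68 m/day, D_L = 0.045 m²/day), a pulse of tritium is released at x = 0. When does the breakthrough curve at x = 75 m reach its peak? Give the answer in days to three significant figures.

For the 1D instantaneous-source solution, setting ∂C/∂t = 0 at fixed x gives v²t² + 2Dt − x² = 0, so t = (√(D² + v²x²) − D)/v².
√(D² + v²x²) = √(0.045² + 0.68² × 75²) = 51.00; v² = 0.4624.
t = (51.00 − 0.045)/0.4624 = 110 days (vs. the pure-advection estimate x/v = 110 d).

110 days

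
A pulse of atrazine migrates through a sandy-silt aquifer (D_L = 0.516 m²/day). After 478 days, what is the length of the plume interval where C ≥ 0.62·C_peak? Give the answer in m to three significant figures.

43.4 m

The plume is Gaussian with σ = √(2Dt) = √(2 × 0.516 × 478) = 22.21 m.
C/C_peak = exp(−Δx²/(2σ²)) = 0.62 ⇒ Δx = σ·√(−2 ln 0.62) = 22.21 × 0.9778 = 21.72 m.
Width = 2Δx = 43.4 m.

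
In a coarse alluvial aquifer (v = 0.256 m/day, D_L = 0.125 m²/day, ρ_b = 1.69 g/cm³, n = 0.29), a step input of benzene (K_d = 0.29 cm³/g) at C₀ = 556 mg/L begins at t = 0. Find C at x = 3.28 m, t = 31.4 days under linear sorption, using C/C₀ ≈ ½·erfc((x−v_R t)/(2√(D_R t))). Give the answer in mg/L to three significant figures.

Retardation factor R = 1 + ρ_b·K_d/n = 1 + 1.69 × 0.29/0.29 = 2.690.
Sorption retards both mechanisms: v_R = v/R = 0.09517 m/day, D_R = D/R = 0.04647 m²/day.
v_R·t = 0.09517 × 31.4 = 2.988338 m; 2√(D_R t) = 2.416 m; argument = (3.28 − 2.988338)/2.416 = 0.1207.
C = C₀ × ½·erfc(0.1207) = 556 × 0.4322 = 240 mg/L.

240 mg/L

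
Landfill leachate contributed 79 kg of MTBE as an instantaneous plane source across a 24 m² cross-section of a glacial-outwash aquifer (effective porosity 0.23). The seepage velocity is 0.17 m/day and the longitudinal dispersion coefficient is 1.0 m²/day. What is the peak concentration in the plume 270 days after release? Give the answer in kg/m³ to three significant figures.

The peak of an instantaneous 1D plume sits at x = vt; there the Gaussian factor is 1 and C_max = M/(n_e·A·√(4πDt)), where n_e·A is the pore area the mass is dissolved in.
√(4πDt) = √(4π × 1.0 × 270) = 58.25 m, so C_max = 79/(0.23 × 24 × 58.25) = 0.246 kg/m³.

0.246 kg/m³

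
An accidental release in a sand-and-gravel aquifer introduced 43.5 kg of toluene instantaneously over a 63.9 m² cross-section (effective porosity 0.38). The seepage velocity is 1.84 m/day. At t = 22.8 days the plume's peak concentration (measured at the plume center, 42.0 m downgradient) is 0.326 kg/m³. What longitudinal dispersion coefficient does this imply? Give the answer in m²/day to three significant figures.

At the plume center C_max = M/(n_e·A·√(4πDt)), so D = M²/(4πt·(n_e·A·C_max)²).
n_e·A·C_max = 0.38 × 63.9 × 0.326 = 7.916 kg/m.
D = 43.5²/(4π × 22.8 × 7.916²) = 0.105 m²/day.

0.105 m²/day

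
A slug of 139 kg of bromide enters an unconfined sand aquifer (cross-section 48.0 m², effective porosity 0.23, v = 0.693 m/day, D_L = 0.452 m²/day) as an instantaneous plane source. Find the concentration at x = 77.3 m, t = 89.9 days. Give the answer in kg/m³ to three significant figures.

0.140 kg/m³

For an instantaneous plane source, C(x,t) = M/(n_e·A·√(4πDt)) · exp(−(x−vt)²/(4Dt)), with n_e·A the pore (flow) area.
Plume center vt = 0.693 × 89.9 = 62.3007 m, so the well at 77.3 m is 14.9993 m downgradient of the peak.
√(4πDt) = 22.60 m, giving peak height M/(n_e·A·√(4πDt)) = 139/(0.23 × 48.0 × 22.60) = 0.5571 kg/m³.
(x−vt)²/(4Dt) = (14.9993)²/(4 × 0.452 × 89.9) = 1.384; exp(−1.384) = 0.2506.
C = 0.5571 × 0.2506 = 0.140 kg/m³.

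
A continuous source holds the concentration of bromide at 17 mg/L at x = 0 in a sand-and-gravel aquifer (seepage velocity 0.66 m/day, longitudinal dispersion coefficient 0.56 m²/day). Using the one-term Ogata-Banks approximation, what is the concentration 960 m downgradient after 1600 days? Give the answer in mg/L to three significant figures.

16.8 mg/L

For a continuous step input, C/C₀ ≈ ½·erfc((x−vt)/(2√(Dt))).
vt = 0.66 × 1600 = 1056 m and 2√(Dt) = 2√(0.56 × 1600) = 59.87 m.
Argument (x−vt)/(2√(Dt)) = (960 − 1056)/59.87 = -1.603; ½·erfc(-1.603) = 0.9883.
C = 17 × 0.9883 = 16.8 mg/L.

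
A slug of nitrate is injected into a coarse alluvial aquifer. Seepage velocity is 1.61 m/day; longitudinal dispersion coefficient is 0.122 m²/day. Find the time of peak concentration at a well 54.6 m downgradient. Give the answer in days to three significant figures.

For the 1D instantaneous-source solution, setting ∂C/∂t = 0 at fixed x gives v²t² + 2Dt − x² = 0, so t = (√(D² + v²x²) − D)/v².
√(D² + v²x²) = √(0.122² + 1.61² × 54.6²) = 87.91; v² = 2.5921.
t = (87.91 − 0.122)/2.5921 = 33.9 days (vs. the pure-advection estimate x/v = 33.9 d).

33.9 days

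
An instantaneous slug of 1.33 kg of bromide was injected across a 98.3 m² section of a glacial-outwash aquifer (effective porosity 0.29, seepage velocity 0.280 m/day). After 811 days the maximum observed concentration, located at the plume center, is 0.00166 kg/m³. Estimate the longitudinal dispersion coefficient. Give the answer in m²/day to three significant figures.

At the plume center C_max = M/(n_e·A·√(4πDt)), so D = M²/(4πt·(n_e·A·C_max)²).
n_e·A·C_max = 0.29 × 98.3 × 0.00166 = 0.04732 kg/m.
D = 1.33²/(4π × 811 × 0.04732²) = 0.0775 m²/day.

0.0775 m²/day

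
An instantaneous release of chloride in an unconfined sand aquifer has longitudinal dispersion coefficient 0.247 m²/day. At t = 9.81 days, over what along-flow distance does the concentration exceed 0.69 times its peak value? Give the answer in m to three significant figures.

The plume is Gaussian with σ = √(2Dt) = √(2 × 0.247 × 9.81) = 2.201 m.
C/C_peak = exp(−Δx²/(2σ²)) = 0.69 ⇒ Δx = σ·√(−2 ln 0.69) = 2.201 × 0.8615 = 1.896 m.
Width = 2Δx = 3.79 m.

3.79 m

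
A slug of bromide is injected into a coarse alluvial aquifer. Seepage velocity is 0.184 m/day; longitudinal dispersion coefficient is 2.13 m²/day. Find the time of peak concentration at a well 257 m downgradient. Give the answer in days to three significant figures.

1340 days

For the 1D instantaneous-source solution, setting ∂C/∂t = 0 at fixed x gives v²t² + 2Dt − x² = 0, so t = (√(D² + v²x²) − D)/v².
√(D² + v²x²) = √(2.13² + 0.184² × 257²) = 47.34; v² = 0.033856.
t = (47.34 − 2.13)/0.033856 = 1340 days (vs. the pure-advection estimate x/v = 1400 d).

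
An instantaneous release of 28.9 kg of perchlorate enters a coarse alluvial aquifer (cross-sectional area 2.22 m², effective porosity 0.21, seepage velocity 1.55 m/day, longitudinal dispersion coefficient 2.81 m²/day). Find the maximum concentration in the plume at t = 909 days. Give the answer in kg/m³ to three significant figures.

0.346 kg/m³

The peak of an instantaneous 1D plume sits at x = vt; there the Gaussian factor is 1 and C_max = M/(n_e·A·√(4πDt)), where n_e·A is the pore area the mass is dissolved in.
√(4πDt) = √(4π × 2.81 × 909) = 179.2 m, so C_max = 28.9/(0.21 × 2.22 × 179.2) = 0.346 kg/m³.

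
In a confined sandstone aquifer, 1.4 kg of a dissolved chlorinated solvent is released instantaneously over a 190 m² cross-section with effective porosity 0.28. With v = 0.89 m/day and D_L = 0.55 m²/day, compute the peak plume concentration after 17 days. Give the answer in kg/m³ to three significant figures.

0.00243 kg/m³

The peak of an instantaneous 1D plume sits at x = vt; there the Gaussian factor is 1 and C_max = M/(n_e·A·√(4πDt)), where n_e·A is the pore area the mass is dissolved in.
√(4πDt) = √(4π × 0.55 × 17) = 10.84 m, so C_max = 1.4/(0.28 × 190 × 10.84) = 0.00243 kg/m³.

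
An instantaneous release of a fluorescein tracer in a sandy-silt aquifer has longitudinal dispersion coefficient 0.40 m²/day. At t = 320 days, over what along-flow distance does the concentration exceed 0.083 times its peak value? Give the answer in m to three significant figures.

The plume is Gaussian with σ = √(2Dt) = √(2 × 0.40 × 320) = 16.00 m.
C/C_peak = exp(−Δx²/(2σ²)) = 0.083 ⇒ Δx = σ·√(−2 ln 0.083) = 16.00 × 2.231 = 35.70 m.
Width = 2Δx = 71.4 m.

71.4 m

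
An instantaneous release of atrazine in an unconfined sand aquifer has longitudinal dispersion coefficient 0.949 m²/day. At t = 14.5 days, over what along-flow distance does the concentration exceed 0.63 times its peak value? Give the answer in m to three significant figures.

10.1 m

The plume is Gaussian with σ = √(2Dt) = √(2 × 0.949 × 14.5) = 5.246 m.
C/C_peak = exp(−Δx²/(2σ²)) = 0.63 ⇒ Δx = σ·√(−2 ln 0.63) = 5.246 × 0.9613 = 5.043 m.
Width = 2Δx = 10.1 m.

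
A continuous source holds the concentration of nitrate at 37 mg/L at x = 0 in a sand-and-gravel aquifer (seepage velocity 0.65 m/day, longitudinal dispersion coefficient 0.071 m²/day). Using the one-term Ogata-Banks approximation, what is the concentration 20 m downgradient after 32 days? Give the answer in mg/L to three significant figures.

For a continuous step input, C/C₀ ≈ ½·erfc((x−vt)/(2√(Dt))).
vt = 0.65 × 32 = 20.8 m and 2√(Dt) = 2√(0.071 × 32) = 3.015 m.
Argument (x−vt)/(2√(Dt)) = (20 − 20.8)/3.015 = -0.2653; ½·erfc(-0.2653) = 0.6462.
C = 37 × 0.6462 = 23.9 mg/L.

23.9 mg/L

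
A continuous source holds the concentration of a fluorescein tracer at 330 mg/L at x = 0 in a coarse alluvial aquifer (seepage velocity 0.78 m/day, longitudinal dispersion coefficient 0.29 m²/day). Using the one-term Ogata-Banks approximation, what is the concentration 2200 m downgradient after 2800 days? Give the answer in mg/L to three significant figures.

114 mg/L

For a continuous step input, C/C₀ ≈ ½·erfc((x−vt)/(2√(Dt))).
vt = 0.78 × 2800 = 2184 m and 2√(Dt) = 2√(0.29 × 2800) = 56.99 m.
Argument (x−vt)/(2√(Dt)) = (2200 − 2184)/56.99 = 0.2808; ½·erfc(0.2808) = 0.3456.
C = 330 × 0.3456 = 114 mg/L.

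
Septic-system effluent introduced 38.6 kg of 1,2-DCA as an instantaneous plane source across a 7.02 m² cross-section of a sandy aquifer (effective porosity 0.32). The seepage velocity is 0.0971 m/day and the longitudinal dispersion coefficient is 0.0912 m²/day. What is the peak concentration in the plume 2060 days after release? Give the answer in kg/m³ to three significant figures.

0.354 kg/m³

The peak of an instantaneous 1D plume sits at x = vt; there the Gaussian factor is 1 and C_max = M/(n_e·A·√(4πDt)), where n_e·A is the pore area the mass is dissolved in.
√(4πDt) = √(4π × 0.0912 × 2060) = 48.59 m, so C_max = 38.6/(0.32 × 7.02 × 48.59) = 0.354 kg/m³.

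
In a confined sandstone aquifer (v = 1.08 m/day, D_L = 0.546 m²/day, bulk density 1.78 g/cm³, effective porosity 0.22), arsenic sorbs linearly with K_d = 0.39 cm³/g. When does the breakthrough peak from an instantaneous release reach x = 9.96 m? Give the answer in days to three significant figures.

36.4 days

Retardation factor R = 1 + ρ_b·K_d/n = 1 + 1.78 × 0.39/0.22 = 4.155.
Sorption retards both mechanisms: v_R = v/R = 0.2599 m/day, D_R = D/R = 0.1314 m²/day.
Peak time from v_R²t² + 2D_R t − x² = 0: t = (√(D_R² + v_R²x²) − D_R)/v_R².
√(D_R² + v_R²x²) = √(0.1314² + 0.2599² × 9.96²) = 2.592; v_R² = 0.06755.
t = (2.592 − 0.1314)/0.06755 = 36.4 days.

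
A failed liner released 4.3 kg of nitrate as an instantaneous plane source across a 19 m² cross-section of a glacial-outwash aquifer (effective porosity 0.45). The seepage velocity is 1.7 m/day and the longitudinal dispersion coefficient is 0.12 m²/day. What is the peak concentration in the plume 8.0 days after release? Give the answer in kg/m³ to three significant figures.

The peak of an instantaneous 1D plume sits at x = vt; there the Gaussian factor is 1 and C_max = M/(n_e·A·√(4πDt)), where n_e·A is the pore area the mass is dissolved in.
√(4πDt) = √(4π × 0.12 × 8.0) = 3.473 m, so C_max = 4.3/(0.45 × 19 × 3.473) = 0.145 kg/m³.

0.145 kg/m³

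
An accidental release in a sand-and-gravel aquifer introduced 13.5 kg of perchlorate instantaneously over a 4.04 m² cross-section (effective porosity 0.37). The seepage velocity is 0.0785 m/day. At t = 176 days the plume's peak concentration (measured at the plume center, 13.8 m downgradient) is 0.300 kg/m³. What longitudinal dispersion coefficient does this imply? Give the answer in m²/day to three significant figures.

0.410 m²/day

At the plume center C_max = M/(n_e·A·√(4πDt)), so D = M²/(4πt·(n_e·A·C_max)²).
n_e·A·C_max = 0.37 × 4.04 × 0.300 = 0.4484 kg/m.
D = 13.5²/(4π × 176 × 0.4484²) = 0.410 m²/day.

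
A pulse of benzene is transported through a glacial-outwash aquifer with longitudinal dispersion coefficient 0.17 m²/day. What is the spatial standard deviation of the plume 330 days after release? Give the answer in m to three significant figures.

Dispersive spreading gives a Gaussian with σ² = 2Dt; advection only shifts the center.
σ = √(2 × 0.17 × 330) = 10.6 m.

10.6 m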